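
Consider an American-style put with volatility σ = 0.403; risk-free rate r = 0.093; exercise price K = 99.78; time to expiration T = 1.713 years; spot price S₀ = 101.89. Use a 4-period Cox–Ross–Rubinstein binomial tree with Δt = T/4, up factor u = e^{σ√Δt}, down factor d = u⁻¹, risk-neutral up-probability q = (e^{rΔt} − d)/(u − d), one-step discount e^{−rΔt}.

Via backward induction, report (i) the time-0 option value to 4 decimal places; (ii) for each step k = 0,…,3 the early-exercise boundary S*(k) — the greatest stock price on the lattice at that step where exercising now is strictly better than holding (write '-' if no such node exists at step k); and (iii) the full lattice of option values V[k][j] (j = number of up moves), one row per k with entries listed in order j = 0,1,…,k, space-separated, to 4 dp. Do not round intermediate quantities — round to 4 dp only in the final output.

price = 13.4393
boundary = - - 60.1259 78.2702
tree:
13.4393
23.6127 4.7575
39.6541 10.1160 0.0000
53.5923 21.5098 0.0000 0.0000
64.2993 39.6541 0.0000 0.0000 0.0000

Δt=0.42825  u=1.30177  d=0.76818  q=0.51059  discount=0.96096
step 4 (expiry): payoffs max(K−S,0) = 64.2993 39.6541 0.0000 0.0000 0.0000
step 3: (k=3,j=0): S=46.1877, (K−S)⁺=53.5923, hold=49.6964 ⇒ V=53.5923 exercise | (k=3,j=1): S=78.2702, (K−S)⁺=21.5098, hold=18.6492 ⇒ V=21.5098 exercise | (k=3,j=2): S=132.6376, (K−S)⁺=0.0000, hold=0.0000 ⇒ V=0.0000 continue | (k=3,j=3): S=224.7690, (K−S)⁺=0.0000, hold=0.0000 ⇒ V=0.0000 continue  boundary S*=78.2702
step 2: (k=2,j=0): S=60.1259, (K−S)⁺=39.6541, hold=35.7582 ⇒ V=39.6541 exercise | (k=2,j=1): S=101.8900, (K−S)⁺=0.0000, hold=10.1160 ⇒ V=10.1160 continue | (k=2,j=2): S=172.6639, (K−S)⁺=0.0000, hold=0.0000 ⇒ V=0.0000 continue  boundary S*=60.1259
step 1: (k=1,j=0): S=78.2702, (K−S)⁺=21.5098, hold=23.6127 ⇒ V=23.6127 continue | (k=1,j=1): S=132.6376, (K−S)⁺=0.0000, hold=4.7575 ⇒ V=4.7575 continue  boundary S*=-
step 0: (k=0,j=0): S=101.8900, (K−S)⁺=0.0000, hold=13.4393 ⇒ V=13.4393 continue  boundary S*=-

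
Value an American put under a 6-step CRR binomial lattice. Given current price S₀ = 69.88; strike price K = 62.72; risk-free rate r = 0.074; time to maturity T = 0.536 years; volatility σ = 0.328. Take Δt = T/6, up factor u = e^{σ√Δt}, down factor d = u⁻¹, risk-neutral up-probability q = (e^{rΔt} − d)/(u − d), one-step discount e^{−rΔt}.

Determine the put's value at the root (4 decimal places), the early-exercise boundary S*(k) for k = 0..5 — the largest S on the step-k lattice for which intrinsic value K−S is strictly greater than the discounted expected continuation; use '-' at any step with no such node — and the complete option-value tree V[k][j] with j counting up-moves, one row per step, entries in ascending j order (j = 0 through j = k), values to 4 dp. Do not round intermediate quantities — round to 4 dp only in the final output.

Δt=0.08933, u=1.10300, d=0.90662, q=0.50928, disc=e^(-rΔt)=0.99341
k=6 terminal: V=max(K-S,0) → 23.9142 15.5084 5.2818 0.0000 0.0000 0.0000 0.0000
k=5: j=0 S=42.8029 intr=19.9171 cont=19.5039 V=19.9171[EX]; j=1 S=52.0745 intr=10.6455 cont=10.2323 V=10.6455[EX]; j=2 S=63.3544 intr=0.0000 cont=2.5748 V=2.5748[hold]; j=3 S=77.0777 intr=0.0000 cont=0.0000 V=0.0000[hold]; j=4 S=93.7737 intr=0.0000 cont=0.0000 V=0.0000[hold]; j=5 S=114.0862 intr=0.0000 cont=0.0000 V=0.0000[hold]  S*(5)=52.0745
k=4: j=0 S=47.2116 intr=15.5084 cont=15.0951 V=15.5084[EX]; j=1 S=57.4382 intr=5.2818 cont=6.4922 V=6.4922[hold]; j=2 S=69.8800 intr=0.0000 cont=1.2552 V=1.2552[hold]; j=3 S=85.0168 intr=0.0000 cont=0.0000 V=0.0000[hold]; j=4 S=103.4325 intr=0.0000 cont=0.0000 V=0.0000[hold]  S*(4)=47.2116
k=3: j=0 S=52.0745 intr=10.6455 cont=10.8446 V=10.8446[hold]; j=1 S=63.3544 intr=0.0000 cont=3.7998 V=3.7998[hold]; j=2 S=77.0777 intr=0.0000 cont=0.6119 V=0.6119[hold]; j=3 S=93.7737 intr=0.0000 cont=0.0000 V=0.0000[hold]  S*(3)=-
k=2: j=0 S=57.4382 intr=5.2818 cont=7.2090 V=7.2090[hold]; j=1 S=69.8800 intr=0.0000 cont=2.1619 V=2.1619[hold]; j=2 S=85.0168 intr=0.0000 cont=0.2983 V=0.2983[hold]  S*(2)=-
k=1: j=0 S=63.3544 intr=0.0000 cont=4.6080 V=4.6080[hold]; j=1 S=77.0777 intr=0.0000 cont=1.2048 V=1.2048[hold]  S*(1)=-
k=0: j=0 S=69.8800 intr=0.0000 cont=2.8559 V=2.8559[hold]  S*(0)=-

price = 2.8559
boundary = - - - - 47.2116 52.0745
tree:
2.8559
4.6080 1.2048
7.2090 2.1619 0.2983
10.8446 3.7998 0.6119 0.0000
15.5084 6.4922 1.2552 0.0000 0.0000
19.9171 10.6455 2.5748 0.0000 0.0000 0.0000
23.9142 15.5084 5.2818 0.0000 0.0000 0.0000 0.0000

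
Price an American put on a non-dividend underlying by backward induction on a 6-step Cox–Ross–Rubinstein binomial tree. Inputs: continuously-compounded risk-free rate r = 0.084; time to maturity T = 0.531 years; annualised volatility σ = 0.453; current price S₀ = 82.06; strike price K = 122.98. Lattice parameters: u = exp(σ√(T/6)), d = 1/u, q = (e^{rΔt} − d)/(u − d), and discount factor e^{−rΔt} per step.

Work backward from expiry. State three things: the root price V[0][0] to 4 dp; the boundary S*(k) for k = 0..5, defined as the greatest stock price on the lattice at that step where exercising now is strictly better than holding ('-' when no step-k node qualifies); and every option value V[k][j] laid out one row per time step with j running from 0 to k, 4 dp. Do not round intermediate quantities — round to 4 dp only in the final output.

Δt=0.08850  u=1.14427  d=0.87392  q=0.49396  discount=0.99259
step 6 (expiry): payoffs max(K−S,0) = 86.4229 75.1143 60.3073 40.9200 15.5353 0.0000 0.0000
step 5: (k=5,j=0): S=41.8310, (K−S)⁺=81.1490, hold=80.2382 ⇒ V=81.1490 exercise | (k=5,j=1): S=54.7711, (K−S)⁺=68.2089, hold=67.2981 ⇒ V=68.2089 exercise | (k=5,j=2): S=71.7141, (K−S)⁺=51.2659, hold=50.3550 ⇒ V=51.2659 exercise | (k=5,j=3): S=93.8984, (K−S)⁺=29.0816, hold=28.1707 ⇒ V=29.0816 exercise | (k=5,j=4): S=122.9452, (K−S)⁺=0.0348, hold=7.8032 ⇒ V=7.8032 continue | (k=5,j=5): S=160.9775, (K−S)⁺=0.0000, hold=0.0000 ⇒ V=0.0000 continue  boundary S*=93.8984
step 4: (k=4,j=0): S=47.8657, (K−S)⁺=75.1143, hold=74.2034 ⇒ V=75.1143 exercise | (k=4,j=1): S=62.6727, (K−S)⁺=60.3073, hold=59.3965 ⇒ V=60.3073 exercise | (k=4,j=2): S=82.0600, (K−S)⁺=40.9200, hold=40.0092 ⇒ V=40.9200 exercise | (k=4,j=3): S=107.4447, (K−S)⁺=15.5353, hold=18.4334 ⇒ V=18.4334 continue | (k=4,j=4): S=140.6819, (K−S)⁺=0.0000, hold=3.9195 ⇒ V=3.9195 continue  boundary S*=82.0600
step 3: (k=3,j=0): S=54.7711, (K−S)⁺=68.2089, hold=67.2981 ⇒ V=68.2089 exercise | (k=3,j=1): S=71.7141, (K−S)⁺=51.2659, hold=50.3550 ⇒ V=51.2659 exercise | (k=3,j=2): S=93.8984, (K−S)⁺=29.0816, hold=29.5917 ⇒ V=29.5917 continue | (k=3,j=3): S=122.9452, (K−S)⁺=0.0348, hold=11.1807 ⇒ V=11.1807 continue  boundary S*=71.7141
step 2: (k=2,j=0): S=62.6727, (K−S)⁺=60.3073, hold=59.3965 ⇒ V=60.3073 exercise | (k=2,j=1): S=82.0600, (K−S)⁺=40.9200, hold=40.2593 ⇒ V=40.9200 exercise | (k=2,j=2): S=107.4447, (K−S)⁺=15.5353, hold=20.3455 ⇒ V=20.3455 continue  boundary S*=82.0600
step 1: (k=1,j=0): S=71.7141, (K−S)⁺=51.2659, hold=50.3550 ⇒ V=51.2659 exercise | (k=1,j=1): S=93.8984, (K−S)⁺=29.0816, hold=30.5292 ⇒ V=30.5292 continue  boundary S*=71.7141
step 0: (k=0,j=0): S=82.0600, (K−S)⁺=40.9200, hold=40.7189 ⇒ V=40.9200 exercise  boundary S*=82.0600

price = 40.9200
boundary = 82.0600 71.7141 82.0600 71.7141 82.0600 93.8984
tree:
40.9200
51.2659 30.5292
60.3073 40.9200 20.3455
68.2089 51.2659 29.5917 11.1807
75.1143 60.3073 40.9200 18.4334 3.9195
81.1490 68.2089 51.2659 29.0816 7.8032 0.0000
86.4229 75.1143 60.3073 40.9200 15.5353 0.0000 0.0000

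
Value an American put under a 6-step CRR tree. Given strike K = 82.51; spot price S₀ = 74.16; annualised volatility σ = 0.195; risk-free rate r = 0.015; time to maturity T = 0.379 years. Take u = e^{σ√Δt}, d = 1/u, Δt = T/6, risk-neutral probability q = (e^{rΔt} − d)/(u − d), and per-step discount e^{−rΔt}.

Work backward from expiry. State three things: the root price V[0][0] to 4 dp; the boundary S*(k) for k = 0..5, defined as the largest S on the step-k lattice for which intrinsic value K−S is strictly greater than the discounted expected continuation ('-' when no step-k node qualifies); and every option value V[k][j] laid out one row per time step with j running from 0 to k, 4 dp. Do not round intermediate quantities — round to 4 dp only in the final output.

price = 9.0186
boundary = - - 67.2358 70.6131 74.1600 77.8851
tree:
9.0186
11.9800 6.0437
15.2742 8.6744 3.3971
18.4899 11.8969 5.4350 1.3446
21.5518 15.2742 8.3500 2.5001 0.1797
24.4673 18.4899 11.8969 4.6249 0.3579 0.0000
27.2434 21.5518 15.2742 8.3500 0.7128 0.0000 0.0000

params: Δt=0.06317 u=1.05023 d=0.95217 q=0.49742 e^(-rΔt)=0.99905
t_6 payoffs: 27.2434 21.5518 15.2742 8.3500 0.7128 0.0000 0.0000
t_5: node(5,0) S=58.0427 payoff=24.4673 vs cont=24.3892 → 24.4673 [stop]  node(5,1) S=64.0201 payoff=18.4899 vs cont=18.4118 → 18.4899 [stop]  node(5,2) S=70.6131 payoff=11.8969 vs cont=11.8188 → 11.8969 [stop]  node(5,3) S=77.8851 payoff=4.6249 vs cont=4.5468 → 4.6249 [stop]  node(5,4) S=85.9059 payoff=0.0000 vs cont=0.3579 → 0.3579 [wait]  node(5,5) S=94.7528 payoff=0.0000 vs cont=0.0000 → 0.0000 [wait]  ⇒ S*(5)=77.8851
t_4: node(4,0) S=60.9582 payoff=21.5518 vs cont=21.4737 → 21.5518 [stop]  node(4,1) S=67.2358 payoff=15.2742 vs cont=15.1960 → 15.2742 [stop]  node(4,2) S=74.1600 payoff=8.3500 vs cont=8.2719 → 8.3500 [stop]  node(4,3) S=81.7972 payoff=0.7128 vs cont=2.5001 → 2.5001 [wait]  node(4,4) S=90.2210 payoff=0.0000 vs cont=0.1797 → 0.1797 [wait]  ⇒ S*(4)=74.1600
t_3: node(3,0) S=64.0201 payoff=18.4899 vs cont=18.4118 → 18.4899 [stop]  node(3,1) S=70.6131 payoff=11.8969 vs cont=11.8188 → 11.8969 [stop]  node(3,2) S=77.8851 payoff=4.6249 vs cont=5.4350 → 5.4350 [wait]  node(3,3) S=85.9059 payoff=0.0000 vs cont=1.3446 → 1.3446 [wait]  ⇒ S*(3)=70.6131
t_2: node(2,0) S=67.2358 payoff=15.2742 vs cont=15.1960 → 15.2742 [stop]  node(2,1) S=74.1600 payoff=8.3500 vs cont=8.6744 → 8.6744 [wait]  node(2,2) S=81.7972 payoff=0.7128 vs cont=3.3971 → 3.3971 [wait]  ⇒ S*(2)=67.2358
t_1: node(1,0) S=70.6131 payoff=11.8969 vs cont=11.9800 → 11.9800 [wait]  node(1,1) S=77.8851 payoff=4.6249 vs cont=6.0437 → 6.0437 [wait]  ⇒ S*(1)=-
t_0: node(0,0) S=74.1600 payoff=8.3500 vs cont=9.0186 → 9.0186 [wait]  ⇒ S*(0)=-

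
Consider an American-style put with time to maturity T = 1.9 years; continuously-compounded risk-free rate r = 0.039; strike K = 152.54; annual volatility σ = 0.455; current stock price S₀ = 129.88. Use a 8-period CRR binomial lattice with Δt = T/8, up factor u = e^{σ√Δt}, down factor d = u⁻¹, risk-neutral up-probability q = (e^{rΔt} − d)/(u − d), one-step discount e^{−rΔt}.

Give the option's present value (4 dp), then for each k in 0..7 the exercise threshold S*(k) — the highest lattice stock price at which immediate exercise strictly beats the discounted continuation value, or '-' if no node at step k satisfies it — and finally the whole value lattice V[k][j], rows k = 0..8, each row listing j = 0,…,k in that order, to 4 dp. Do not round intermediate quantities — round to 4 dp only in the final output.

Δt=0.23750, u=1.24825, d=0.80112, q=0.46560, disc=e^(-rΔt)=0.99078
k=8 terminal: V=max(K-S,0) → 130.5036 118.2047 99.0416 69.1831 22.6600 0.0000 0.0000 0.0000 0.0000
k=7: j=0 S=27.5068 intr=125.0332 cont=123.6268 V=125.0332[EX]; j=1 S=42.8589 intr=109.6811 cont=108.2747 V=109.6811[EX]; j=2 S=66.7792 intr=85.7608 cont=84.3544 V=85.7608[EX]; j=3 S=104.0500 intr=48.4900 cont=47.0836 V=48.4900[EX]; j=4 S=162.1222 intr=0.0000 cont=11.9978 V=11.9978[hold]; j=5 S=252.6057 intr=0.0000 cont=0.0000 V=0.0000[hold]; j=6 S=393.5896 intr=0.0000 cont=0.0000 V=0.0000[hold]; j=7 S=613.2594 intr=0.0000 cont=0.0000 V=0.0000[hold]  S*(7)=104.0500
k=6: j=0 S=34.3353 intr=118.2047 cont=116.7983 V=118.2047[EX]; j=1 S=53.4984 intr=99.0416 cont=97.6352 V=99.0416[EX]; j=2 S=83.3569 intr=69.1831 cont=67.7767 V=69.1831[EX]; j=3 S=129.8800 intr=22.6600 cont=31.2087 V=31.2087[hold]; j=4 S=202.3685 intr=0.0000 cont=6.3525 V=6.3525[hold]; j=5 S=315.3141 intr=0.0000 cont=0.0000 V=0.0000[hold]; j=6 S=491.2968 intr=0.0000 cont=0.0000 V=0.0000[hold]  S*(6)=83.3569
k=5: j=0 S=42.8589 intr=109.6811 cont=108.2747 V=109.6811[EX]; j=1 S=66.7792 intr=85.7608 cont=84.3544 V=85.7608[EX]; j=2 S=104.0500 intr=48.4900 cont=51.0272 V=51.0272[hold]; j=3 S=162.1222 intr=0.0000 cont=19.4545 V=19.4545[hold]; j=4 S=252.6057 intr=0.0000 cont=3.3634 V=3.3634[hold]; j=5 S=393.5896 intr=0.0000 cont=0.0000 V=0.0000[hold]  S*(5)=66.7792
k=4: j=0 S=53.4984 intr=99.0416 cont=97.6352 V=99.0416[EX]; j=1 S=83.3569 intr=69.1831 cont=68.9471 V=69.1831[EX]; j=2 S=129.8800 intr=22.6600 cont=35.9920 V=35.9920[hold]; j=3 S=202.3685 intr=0.0000 cont=11.8522 V=11.8522[hold]; j=4 S=315.3141 intr=0.0000 cont=1.7808 V=1.7808[hold]  S*(4)=83.3569
k=3: j=0 S=66.7792 intr=85.7608 cont=84.3544 V=85.7608[EX]; j=1 S=104.0500 intr=48.4900 cont=53.2338 V=53.2338[hold]; j=2 S=162.1222 intr=0.0000 cont=24.5242 V=24.5242[hold]; j=3 S=252.6057 intr=0.0000 cont=7.0969 V=7.0969[hold]  S*(3)=66.7792
k=2: j=0 S=83.3569 intr=69.1831 cont=69.9650 V=69.9650[hold]; j=1 S=129.8800 intr=22.6600 cont=39.4990 V=39.4990[hold]; j=2 S=202.3685 intr=0.0000 cont=16.2587 V=16.2587[hold]  S*(2)=-
k=1: j=0 S=104.0500 intr=48.4900 cont=55.2657 V=55.2657[hold]; j=1 S=162.1222 intr=0.0000 cont=28.4138 V=28.4138[hold]  S*(1)=-
k=0: j=0 S=129.8800 intr=22.6600 cont=42.3691 V=42.3691[hold]  S*(0)=-

price = 42.3691
boundary = - - - 66.7792 83.3569 66.7792 83.3569 104.0500
tree:
42.3691
55.2657 28.4138
69.9650 39.4990 16.2587
85.7608 53.2338 24.5242 7.0969
99.0416 69.1831 35.9920 11.8522 1.7808
109.6811 85.7608 51.0272 19.4545 3.3634 0.0000
118.2047 99.0416 69.1831 31.2087 6.3525 0.0000 0.0000
125.0332 109.6811 85.7608 48.4900 11.9978 0.0000 0.0000 0.0000
130.5036 118.2047 99.0416 69.1831 22.6600 0.0000 0.0000 0.0000 0.0000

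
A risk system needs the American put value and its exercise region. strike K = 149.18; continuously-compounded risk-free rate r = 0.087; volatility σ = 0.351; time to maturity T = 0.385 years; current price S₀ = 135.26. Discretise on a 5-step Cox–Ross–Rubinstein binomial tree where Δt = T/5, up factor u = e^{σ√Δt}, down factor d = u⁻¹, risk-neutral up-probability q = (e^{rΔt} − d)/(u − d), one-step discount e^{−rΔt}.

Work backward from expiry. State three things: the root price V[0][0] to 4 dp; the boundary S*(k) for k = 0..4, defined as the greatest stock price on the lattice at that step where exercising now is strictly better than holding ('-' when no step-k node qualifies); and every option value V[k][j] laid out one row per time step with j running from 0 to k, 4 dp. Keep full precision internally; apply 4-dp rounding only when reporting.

Δt=0.07700, u=1.10230, d=0.90719, q=0.51012, disc=e^(-rΔt)=0.99332
k=5 terminal: V=max(K-S,0) → 66.0666 48.1918 26.4729 0.0830 0.0000 0.0000
k=4: j=0 S=91.6159 intr=57.5641 cont=56.5681 V=57.5641[EX]; j=1 S=111.3192 intr=37.8608 cont=36.8648 V=37.8608[EX]; j=2 S=135.2600 intr=13.9200 cont=12.9240 V=13.9200[EX]; j=3 S=164.3496 intr=0.0000 cont=0.0404 V=0.0404[hold]; j=4 S=199.6954 intr=0.0000 cont=0.0000 V=0.0000[hold]  S*(4)=135.2600
k=3: j=0 S=100.9882 intr=48.1918 cont=47.1958 V=48.1918[EX]; j=1 S=122.7071 intr=26.4729 cont=25.4769 V=26.4729[EX]; j=2 S=149.0970 intr=0.0830 cont=6.7941 V=6.7941[hold]; j=3 S=181.1625 intr=0.0000 cont=0.0196 V=0.0196[hold]  S*(3)=122.7071
k=2: j=0 S=111.3192 intr=37.8608 cont=36.8648 V=37.8608[EX]; j=1 S=135.2600 intr=13.9200 cont=16.3246 V=16.3246[hold]; j=2 S=164.3496 intr=0.0000 cont=3.3160 V=3.3160[hold]  S*(2)=111.3192
k=1: j=0 S=122.7071 intr=26.4729 cont=26.6953 V=26.6953[hold]; j=1 S=149.0970 intr=0.0830 cont=9.6240 V=9.6240[hold]  S*(1)=-
k=0: j=0 S=135.2600 intr=13.9200 cont=17.8668 V=17.8668[hold]  S*(0)=-

price = 17.8668
boundary = - - 111.3192 122.7071 135.2600
tree:
17.8668
26.6953 9.6240
37.8608 16.3246 3.3160
48.1918 26.4729 6.7941 0.0196
57.5641 37.8608 13.9200 0.0404 0.0000
66.0666 48.1918 26.4729 0.0830 0.0000 0.0000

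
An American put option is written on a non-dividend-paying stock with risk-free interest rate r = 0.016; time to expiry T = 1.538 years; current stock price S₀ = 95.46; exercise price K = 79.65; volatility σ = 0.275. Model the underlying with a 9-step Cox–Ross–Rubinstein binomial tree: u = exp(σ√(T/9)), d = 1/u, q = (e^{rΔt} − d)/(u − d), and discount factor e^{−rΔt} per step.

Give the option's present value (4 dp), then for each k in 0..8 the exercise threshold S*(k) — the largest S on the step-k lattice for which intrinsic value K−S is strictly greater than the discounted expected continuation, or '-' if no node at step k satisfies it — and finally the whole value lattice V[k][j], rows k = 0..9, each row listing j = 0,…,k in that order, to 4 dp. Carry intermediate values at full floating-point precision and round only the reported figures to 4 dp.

price = 5.0862
boundary = - - - - - 54.0711 48.2608 54.0711 60.5810
tree:
5.0862
7.4616 2.5789
10.6686 4.0796 0.9911
14.8052 6.3122 1.7189 0.2196
19.8474 9.5054 2.9386 0.4264 0.0000
25.5789 13.8403 4.9308 0.8281 0.0000 0.0000
31.3892 19.3189 8.0690 1.6081 0.0000 0.0000 0.0000
36.5752 25.5789 12.7445 3.1227 0.0000 0.0000 0.0000 0.0000
41.2040 31.3892 19.0690 6.0639 0.0000 0.0000 0.0000 0.0000 0.0000
45.3353 36.5752 25.5789 11.7753 0.0000 0.0000 0.0000 0.0000 0.0000 0.0000

Δt=0.17089, u=1.12040, d=0.89254, q=0.48363, disc=e^(-rΔt)=0.99727
k=9 terminal: V=max(K-S,0) → 45.3353 36.5752 25.5789 11.7753 0.0000 0.0000 0.0000 0.0000 0.0000 0.0000
k=8: j=0 S=38.4460 intr=41.2040 cont=40.9865 V=41.2040[EX]; j=1 S=48.2608 intr=31.3892 cont=31.1718 V=31.3892[EX]; j=2 S=60.5810 intr=19.0690 cont=18.8515 V=19.0690[EX]; j=3 S=76.0465 intr=3.6035 cont=6.0639 V=6.0639[hold]; j=4 S=95.4600 intr=0.0000 cont=0.0000 V=0.0000[hold]; j=5 S=119.8295 intr=0.0000 cont=0.0000 V=0.0000[hold]; j=6 S=150.4203 intr=0.0000 cont=0.0000 V=0.0000[hold]; j=7 S=188.8203 intr=0.0000 cont=0.0000 V=0.0000[hold]; j=8 S=237.0234 intr=0.0000 cont=0.0000 V=0.0000[hold]  S*(8)=60.5810
k=7: j=0 S=43.0748 intr=36.5752 cont=36.3578 V=36.5752[EX]; j=1 S=54.0711 intr=25.5789 cont=25.3614 V=25.5789[EX]; j=2 S=67.8747 intr=11.7753 cont=12.7445 V=12.7445[hold]; j=3 S=85.2021 intr=0.0000 cont=3.1227 V=3.1227[hold]; j=4 S=106.9529 intr=0.0000 cont=0.0000 V=0.0000[hold]; j=5 S=134.2564 intr=0.0000 cont=0.0000 V=0.0000[hold]; j=6 S=168.5301 intr=0.0000 cont=0.0000 V=0.0000[hold]; j=7 S=211.5534 intr=0.0000 cont=0.0000 V=0.0000[hold]  S*(7)=54.0711
k=6: j=0 S=48.2608 intr=31.3892 cont=31.1718 V=31.3892[EX]; j=1 S=60.5810 intr=19.0690 cont=19.3189 V=19.3189[hold]; j=2 S=76.0465 intr=3.6035 cont=8.0690 V=8.0690[hold]; j=3 S=95.4600 intr=0.0000 cont=1.6081 V=1.6081[hold]; j=4 S=119.8295 intr=0.0000 cont=0.0000 V=0.0000[hold]; j=5 S=150.4203 intr=0.0000 cont=0.0000 V=0.0000[hold]; j=6 S=188.8203 intr=0.0000 cont=0.0000 V=0.0000[hold]  S*(6)=48.2608
k=5: j=0 S=54.0711 intr=25.5789 cont=25.4820 V=25.5789[EX]; j=1 S=67.8747 intr=11.7753 cont=13.8403 V=13.8403[hold]; j=2 S=85.2021 intr=0.0000 cont=4.9308 V=4.9308[hold]; j=3 S=106.9529 intr=0.0000 cont=0.8281 V=0.8281[hold]; j=4 S=134.2564 intr=0.0000 cont=0.0000 V=0.0000[hold]; j=5 S=168.5301 intr=0.0000 cont=0.0000 V=0.0000[hold]  S*(5)=54.0711
k=4: j=0 S=60.5810 intr=19.0690 cont=19.8474 V=19.8474[hold]; j=1 S=76.0465 intr=3.6035 cont=9.5054 V=9.5054[hold]; j=2 S=95.4600 intr=0.0000 cont=2.9386 V=2.9386[hold]; j=3 S=119.8295 intr=0.0000 cont=0.4264 V=0.4264[hold]; j=4 S=150.4203 intr=0.0000 cont=0.0000 V=0.0000[hold]  S*(4)=-
k=3: j=0 S=67.8747 intr=11.7753 cont=14.8052 V=14.8052[hold]; j=1 S=85.2021 intr=0.0000 cont=6.3122 V=6.3122[hold]; j=2 S=106.9529 intr=0.0000 cont=1.7189 V=1.7189[hold]; j=3 S=134.2564 intr=0.0000 cont=0.2196 V=0.2196[hold]  S*(3)=-
k=2: j=0 S=76.0465 intr=3.6035 cont=10.6686 V=10.6686[hold]; j=1 S=95.4600 intr=0.0000 cont=4.0796 V=4.0796[hold]; j=2 S=119.8295 intr=0.0000 cont=0.9911 V=0.9911[hold]  S*(2)=-
k=1: j=0 S=85.2021 intr=0.0000 cont=7.4616 V=7.4616[hold]; j=1 S=106.9529 intr=0.0000 cont=2.5789 V=2.5789[hold]  S*(1)=-
k=0: j=0 S=95.4600 intr=0.0000 cont=5.0862 V=5.0862[hold]  S*(0)=-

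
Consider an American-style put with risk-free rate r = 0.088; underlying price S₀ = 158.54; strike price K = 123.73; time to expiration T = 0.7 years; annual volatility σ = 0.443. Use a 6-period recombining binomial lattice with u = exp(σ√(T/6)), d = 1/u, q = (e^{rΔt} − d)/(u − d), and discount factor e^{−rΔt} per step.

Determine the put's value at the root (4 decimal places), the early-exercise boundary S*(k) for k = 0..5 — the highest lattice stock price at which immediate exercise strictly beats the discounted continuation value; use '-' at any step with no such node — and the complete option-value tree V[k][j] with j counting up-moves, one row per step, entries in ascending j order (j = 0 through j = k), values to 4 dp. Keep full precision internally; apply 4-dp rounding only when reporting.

Δt=0.11667, u=1.16336, d=0.85958, q=0.49621, disc=e^(-rΔt)=0.98979
k=6 terminal: V=max(K-S,0) → 59.7784 37.1773 6.5888 0.0000 0.0000 0.0000 0.0000
k=5: j=0 S=74.3988 intr=49.3312 cont=48.0674 V=49.3312[EX]; j=1 S=100.6921 intr=23.0379 cont=21.7741 V=23.0379[EX]; j=2 S=136.2776 intr=0.0000 cont=3.2854 V=3.2854[hold]; j=3 S=184.4393 intr=0.0000 cont=0.0000 V=0.0000[hold]; j=4 S=249.6218 intr=0.0000 cont=0.0000 V=0.0000[hold]; j=5 S=337.8404 intr=0.0000 cont=0.0000 V=0.0000[hold]  S*(5)=100.6921
k=4: j=0 S=86.5527 intr=37.1773 cont=35.9135 V=37.1773[EX]; j=1 S=117.1412 intr=6.5888 cont=13.1013 V=13.1013[hold]; j=2 S=158.5400 intr=0.0000 cont=1.6382 V=1.6382[hold]; j=3 S=214.5695 intr=0.0000 cont=0.0000 V=0.0000[hold]; j=4 S=290.4003 intr=0.0000 cont=0.0000 V=0.0000[hold]  S*(4)=86.5527
k=3: j=0 S=100.6921 intr=23.0379 cont=24.9727 V=24.9727[hold]; j=1 S=136.2776 intr=0.0000 cont=7.3374 V=7.3374[hold]; j=2 S=184.4393 intr=0.0000 cont=0.8169 V=0.8169[hold]; j=3 S=249.6218 intr=0.0000 cont=0.0000 V=0.0000[hold]  S*(3)=-
k=2: j=0 S=117.1412 intr=6.5888 cont=16.0562 V=16.0562[hold]; j=1 S=158.5400 intr=0.0000 cont=4.0600 V=4.0600[hold]; j=2 S=214.5695 intr=0.0000 cont=0.4073 V=0.4073[hold]  S*(2)=-
k=1: j=0 S=136.2776 intr=0.0000 cont=10.0003 V=10.0003[hold]; j=1 S=184.4393 intr=0.0000 cont=2.2245 V=2.2245[hold]  S*(1)=-
k=0: j=0 S=158.5400 intr=0.0000 cont=6.0791 V=6.0791[hold]  S*(0)=-

price = 6.0791
boundary = - - - - 86.5527 100.6921
tree:
6.0791
10.0003 2.2245
16.0562 4.0600 0.4073
24.9727 7.3374 0.8169 0.0000
37.1773 13.1013 1.6382 0.0000 0.0000
49.3312 23.0379 3.2854 0.0000 0.0000 0.0000
59.7784 37.1773 6.5888 0.0000 0.0000 0.0000 0.0000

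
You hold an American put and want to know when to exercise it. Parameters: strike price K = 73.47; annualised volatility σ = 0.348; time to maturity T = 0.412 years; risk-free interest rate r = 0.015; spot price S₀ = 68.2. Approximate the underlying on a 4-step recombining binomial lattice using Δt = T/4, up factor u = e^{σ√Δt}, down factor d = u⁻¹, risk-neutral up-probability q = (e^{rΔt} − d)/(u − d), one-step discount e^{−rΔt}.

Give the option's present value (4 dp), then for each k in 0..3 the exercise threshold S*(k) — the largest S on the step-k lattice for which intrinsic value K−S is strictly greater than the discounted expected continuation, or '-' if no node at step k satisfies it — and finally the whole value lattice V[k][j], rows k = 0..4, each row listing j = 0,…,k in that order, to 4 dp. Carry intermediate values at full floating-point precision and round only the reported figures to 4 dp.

price = 9.3282
boundary = - - 54.5476 60.9930
tree:
9.3282
13.5743 4.7402
18.9224 7.8014 1.4260
24.6867 12.4770 2.7414 0.0000
29.8419 18.9224 5.2700 0.0000 0.0000

params: Δt=0.10300 u=1.11816 d=0.89433 q=0.47902 e^(-rΔt)=0.99846
t_4 payoffs: 29.8419 18.9224 5.2700 0.0000 0.0000
t_3: node(3,0) S=48.7833 payoff=24.6867 vs cont=24.5733 → 24.6867 [stop]  node(3,1) S=60.9930 payoff=12.4770 vs cont=12.3636 → 12.4770 [stop]  node(3,2) S=76.2586 payoff=0.0000 vs cont=2.7414 → 2.7414 [wait]  node(3,3) S=95.3450 payoff=0.0000 vs cont=0.0000 → 0.0000 [wait]  ⇒ S*(3)=60.9930
t_2: node(2,0) S=54.5476 payoff=18.9224 vs cont=18.8090 → 18.9224 [stop]  node(2,1) S=68.2000 payoff=5.2700 vs cont=7.8014 → 7.8014 [wait]  node(2,2) S=85.2694 payoff=0.0000 vs cont=1.4260 → 1.4260 [wait]  ⇒ S*(2)=54.5476
t_1: node(1,0) S=60.9930 payoff=12.4770 vs cont=13.5743 → 13.5743 [wait]  node(1,1) S=76.2586 payoff=0.0000 vs cont=4.7402 → 4.7402 [wait]  ⇒ S*(1)=-
t_0: node(0,0) S=68.2000 payoff=5.2700 vs cont=9.3282 → 9.3282 [wait]  ⇒ S*(0)=-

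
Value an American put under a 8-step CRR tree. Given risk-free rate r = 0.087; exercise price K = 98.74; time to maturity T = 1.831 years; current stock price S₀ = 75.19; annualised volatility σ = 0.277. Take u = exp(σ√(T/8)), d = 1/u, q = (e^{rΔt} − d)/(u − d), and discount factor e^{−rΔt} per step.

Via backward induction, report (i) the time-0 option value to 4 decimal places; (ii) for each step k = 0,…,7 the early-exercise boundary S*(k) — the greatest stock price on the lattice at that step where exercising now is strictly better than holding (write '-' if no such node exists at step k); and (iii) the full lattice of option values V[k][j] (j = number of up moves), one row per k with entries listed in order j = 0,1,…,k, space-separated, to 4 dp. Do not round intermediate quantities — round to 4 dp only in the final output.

Δt=0.22887  u=1.14170  d=0.87589  q=0.54258  discount=0.98028
step 8 (expiry): payoffs max(K−S,0) = 72.6940 64.7895 54.4862 41.0560 23.5500 0.7313 0.0000 0.0000 0.0000
step 7: (k=7,j=0): S=29.7367, (K−S)⁺=69.0033, hold=67.0566 ⇒ V=69.0033 exercise | (k=7,j=1): S=38.7613, (K−S)⁺=59.9787, hold=58.0320 ⇒ V=59.9787 exercise | (k=7,j=2): S=50.5246, (K−S)⁺=48.2154, hold=46.2687 ⇒ V=48.2154 exercise | (k=7,j=3): S=65.8579, (K−S)⁺=32.8821, hold=30.9354 ⇒ V=32.8821 exercise | (k=7,j=4): S=85.8445, (K−S)⁺=12.8955, hold=10.9488 ⇒ V=12.8955 exercise | (k=7,j=5): S=111.8967, (K−S)⁺=0.0000, hold=0.3279 ⇒ V=0.3279 continue | (k=7,j=6): S=145.8552, (K−S)⁺=0.0000, hold=0.0000 ⇒ V=0.0000 continue | (k=7,j=7): S=190.1195, (K−S)⁺=0.0000, hold=0.0000 ⇒ V=0.0000 continue  boundary S*=85.8445
step 6: (k=6,j=0): S=33.9505, (K−S)⁺=64.7895, hold=62.8428 ⇒ V=64.7895 exercise | (k=6,j=1): S=44.2538, (K−S)⁺=54.4862, hold=52.5395 ⇒ V=54.4862 exercise | (k=6,j=2): S=57.6840, (K−S)⁺=41.0560, hold=39.1093 ⇒ V=41.0560 exercise | (k=6,j=3): S=75.1900, (K−S)⁺=23.5500, hold=21.6033 ⇒ V=23.5500 exercise | (k=6,j=4): S=98.0087, (K−S)⁺=0.7313, hold=5.9568 ⇒ V=5.9568 continue | (k=6,j=5): S=127.7526, (K−S)⁺=0.0000, hold=0.1470 ⇒ V=0.1470 continue | (k=6,j=6): S=166.5230, (K−S)⁺=0.0000, hold=0.0000 ⇒ V=0.0000 continue  boundary S*=75.1900
step 5: (k=5,j=0): S=38.7613, (K−S)⁺=59.9787, hold=58.0320 ⇒ V=59.9787 exercise | (k=5,j=1): S=50.5246, (K−S)⁺=48.2154, hold=46.2687 ⇒ V=48.2154 exercise | (k=5,j=2): S=65.8579, (K−S)⁺=32.8821, hold=30.9354 ⇒ V=32.8821 exercise | (k=5,j=3): S=85.8445, (K−S)⁺=12.8955, hold=13.7282 ⇒ V=13.7282 continue | (k=5,j=4): S=111.8967, (K−S)⁺=0.0000, hold=2.7492 ⇒ V=2.7492 continue | (k=5,j=5): S=145.8552, (K−S)⁺=0.0000, hold=0.0659 ⇒ V=0.0659 continue  boundary S*=65.8579
step 4: (k=4,j=0): S=44.2538, (K−S)⁺=54.4862, hold=52.5395 ⇒ V=54.4862 exercise | (k=4,j=1): S=57.6840, (K−S)⁺=41.0560, hold=39.1093 ⇒ V=41.0560 exercise | (k=4,j=2): S=75.1900, (K−S)⁺=23.5500, hold=22.0462 ⇒ V=23.5500 exercise | (k=4,j=3): S=98.0087, (K−S)⁺=0.7313, hold=7.6180 ⇒ V=7.6180 continue | (k=4,j=4): S=127.7526, (K−S)⁺=0.0000, hold=1.2678 ⇒ V=1.2678 continue  boundary S*=75.1900
step 3: (k=3,j=0): S=50.5246, (K−S)⁺=48.2154, hold=46.2687 ⇒ V=48.2154 exercise | (k=3,j=1): S=65.8579, (K−S)⁺=32.8821, hold=30.9354 ⇒ V=32.8821 exercise | (k=3,j=2): S=85.8445, (K−S)⁺=12.8955, hold=14.6118 ⇒ V=14.6118 continue | (k=3,j=3): S=111.8967, (K−S)⁺=0.0000, hold=4.0903 ⇒ V=4.0903 continue  boundary S*=65.8579
step 2: (k=2,j=0): S=57.6840, (K−S)⁺=41.0560, hold=39.1093 ⇒ V=41.0560 exercise | (k=2,j=1): S=75.1900, (K−S)⁺=23.5500, hold=22.5162 ⇒ V=23.5500 exercise | (k=2,j=2): S=98.0087, (K−S)⁺=0.7313, hold=8.7275 ⇒ V=8.7275 continue  boundary S*=75.1900
step 1: (k=1,j=0): S=65.8579, (K−S)⁺=32.8821, hold=30.9354 ⇒ V=32.8821 exercise | (k=1,j=1): S=85.8445, (K−S)⁺=12.8955, hold=15.2019 ⇒ V=15.2019 continue  boundary S*=65.8579
step 0: (k=0,j=0): S=75.1900, (K−S)⁺=23.5500, hold=22.8300 ⇒ V=23.5500 exercise  boundary S*=75.1900

price = 23.5500
boundary = 75.1900 65.8579 75.1900 65.8579 75.1900 65.8579 75.1900 85.8445
tree:
23.5500
32.8821 15.2019
41.0560 23.5500 8.7275
48.2154 32.8821 14.6118 4.0903
54.4862 41.0560 23.5500 7.6180 1.2678
59.9787 48.2154 32.8821 13.7282 2.7492 0.0659
64.7895 54.4862 41.0560 23.5500 5.9568 0.1470 0.0000
69.0033 59.9787 48.2154 32.8821 12.8955 0.3279 0.0000 0.0000
72.6940 64.7895 54.4862 41.0560 23.5500 0.7313 0.0000 0.0000 0.0000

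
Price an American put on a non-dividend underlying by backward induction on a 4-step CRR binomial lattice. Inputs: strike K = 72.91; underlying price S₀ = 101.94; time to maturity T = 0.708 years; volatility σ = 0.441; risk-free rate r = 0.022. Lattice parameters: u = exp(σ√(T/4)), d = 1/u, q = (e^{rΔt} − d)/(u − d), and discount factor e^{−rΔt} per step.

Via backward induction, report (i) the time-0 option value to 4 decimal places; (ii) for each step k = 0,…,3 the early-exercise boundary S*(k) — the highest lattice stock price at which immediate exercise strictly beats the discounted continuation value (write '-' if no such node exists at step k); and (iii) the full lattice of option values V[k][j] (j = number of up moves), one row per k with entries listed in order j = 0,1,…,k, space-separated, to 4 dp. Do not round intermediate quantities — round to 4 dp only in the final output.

Δt=0.17700, u=1.20386, d=0.83066, q=0.46420, disc=e^(-rΔt)=0.99611
k=4 terminal: V=max(K-S,0) → 24.3769 2.5718 0.0000 0.0000 0.0000
k=3: j=0 S=58.4271 intr=14.4829 cont=14.1995 V=14.4829[EX]; j=1 S=84.6775 intr=0.0000 cont=1.3726 V=1.3726[hold]; j=2 S=122.7217 intr=0.0000 cont=0.0000 V=0.0000[hold]; j=3 S=177.8586 intr=0.0000 cont=0.0000 V=0.0000[hold]  S*(3)=58.4271
k=2: j=0 S=70.3382 intr=2.5718 cont=8.3644 V=8.3644[hold]; j=1 S=101.9400 intr=0.0000 cont=0.7326 V=0.7326[hold]; j=2 S=147.7400 intr=0.0000 cont=0.0000 V=0.0000[hold]  S*(2)=-
k=1: j=0 S=84.6775 intr=0.0000 cont=4.8030 V=4.8030[hold]; j=1 S=122.7217 intr=0.0000 cont=0.3910 V=0.3910[hold]  S*(1)=-
k=0: j=0 S=101.9400 intr=0.0000 cont=2.7442 V=2.7442[hold]  S*(0)=-

price = 2.7442
boundary = - - - 58.4271
tree:
2.7442
4.8030 0.3910
8.3644 0.7326 0.0000
14.4829 1.3726 0.0000 0.0000
24.3769 2.5718 0.0000 0.0000 0.0000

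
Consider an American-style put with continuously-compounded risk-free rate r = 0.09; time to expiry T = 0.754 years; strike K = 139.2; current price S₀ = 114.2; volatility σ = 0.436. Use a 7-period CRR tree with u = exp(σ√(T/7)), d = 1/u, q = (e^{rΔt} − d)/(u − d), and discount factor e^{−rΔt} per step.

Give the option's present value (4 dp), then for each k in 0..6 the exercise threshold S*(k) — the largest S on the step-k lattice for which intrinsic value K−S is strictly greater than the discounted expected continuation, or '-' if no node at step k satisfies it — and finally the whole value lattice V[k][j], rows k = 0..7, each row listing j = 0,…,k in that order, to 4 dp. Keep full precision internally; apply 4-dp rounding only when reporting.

price = 29.8301
boundary = - - 85.7780 98.9740 85.7780 98.9740 114.2000
tree:
29.8301
40.6393 19.5264
53.4220 28.5593 10.8105
64.8586 40.2260 17.3671 4.4182
74.7704 53.4220 27.0193 7.9850 0.9120
83.3607 64.8586 40.2260 14.2459 1.8353 0.0000
90.8056 74.7704 53.4220 25.0000 3.6931 0.0000 0.0000
97.2579 83.3607 64.8586 40.2260 7.4316 0.0000 0.0000 0.0000

params: Δt=0.10771 u=1.15384 d=0.86667 q=0.49821 e^(-rΔt)=0.99035
t_7 payoffs: 97.2579 83.3607 64.8586 40.2260 7.4316 0.0000 0.0000 0.0000
t_6: node(6,0) S=48.3944 payoff=90.8056 vs cont=89.4627 → 90.8056 [stop]  node(6,1) S=64.4296 payoff=74.7704 vs cont=73.4275 → 74.7704 [stop]  node(6,2) S=85.7780 payoff=53.4220 vs cont=52.0791 → 53.4220 [stop]  node(6,3) S=114.2000 payoff=25.0000 vs cont=23.6571 → 25.0000 [stop]  node(6,4) S=152.0395 payoff=0.0000 vs cont=3.6931 → 3.6931 [wait]  node(6,5) S=202.4169 payoff=0.0000 vs cont=0.0000 → 0.0000 [wait]  node(6,6) S=269.4866 payoff=0.0000 vs cont=0.0000 → 0.0000 [wait]  ⇒ S*(6)=114.2000
t_5: node(5,0) S=55.8393 payoff=83.3607 vs cont=82.0177 → 83.3607 [stop]  node(5,1) S=74.3414 payoff=64.8586 vs cont=63.5157 → 64.8586 [stop]  node(5,2) S=98.9740 payoff=40.2260 vs cont=38.8831 → 40.2260 [stop]  node(5,3) S=131.7684 payoff=7.4316 vs cont=14.2459 → 14.2459 [wait]  node(5,4) S=175.4291 payoff=0.0000 vs cont=1.8353 → 1.8353 [wait]  node(5,5) S=233.5565 payoff=0.0000 vs cont=0.0000 → 0.0000 [wait]  ⇒ S*(5)=98.9740
t_4: node(4,0) S=64.4296 payoff=74.7704 vs cont=73.4275 → 74.7704 [stop]  node(4,1) S=85.7780 payoff=53.4220 vs cont=52.0791 → 53.4220 [stop]  node(4,2) S=114.2000 payoff=25.0000 vs cont=27.0193 → 27.0193 [wait]  node(4,3) S=152.0395 payoff=0.0000 vs cont=7.9850 → 7.9850 [wait]  node(4,4) S=202.4169 payoff=0.0000 vs cont=0.9120 → 0.9120 [wait]  ⇒ S*(4)=85.7780
t_3: node(3,0) S=74.3414 payoff=64.8586 vs cont=63.5157 → 64.8586 [stop]  node(3,1) S=98.9740 payoff=40.2260 vs cont=39.8794 → 40.2260 [stop]  node(3,2) S=131.7684 payoff=7.4316 vs cont=17.3671 → 17.3671 [wait]  node(3,3) S=175.4291 payoff=0.0000 vs cont=4.4182 → 4.4182 [wait]  ⇒ S*(3)=98.9740
t_2: node(2,0) S=85.7780 payoff=53.4220 vs cont=52.0791 → 53.4220 [stop]  node(2,1) S=114.2000 payoff=25.0000 vs cont=28.5593 → 28.5593 [wait]  node(2,2) S=152.0395 payoff=0.0000 vs cont=10.8105 → 10.8105 [wait]  ⇒ S*(2)=85.7780
t_1: node(1,0) S=98.9740 payoff=40.2260 vs cont=40.6393 → 40.6393 [wait]  node(1,1) S=131.7684 payoff=7.4316 vs cont=19.5264 → 19.5264 [wait]  ⇒ S*(1)=-
t_0: node(0,0) S=114.2000 payoff=25.0000 vs cont=29.8301 → 29.8301 [wait]  ⇒ S*(0)=-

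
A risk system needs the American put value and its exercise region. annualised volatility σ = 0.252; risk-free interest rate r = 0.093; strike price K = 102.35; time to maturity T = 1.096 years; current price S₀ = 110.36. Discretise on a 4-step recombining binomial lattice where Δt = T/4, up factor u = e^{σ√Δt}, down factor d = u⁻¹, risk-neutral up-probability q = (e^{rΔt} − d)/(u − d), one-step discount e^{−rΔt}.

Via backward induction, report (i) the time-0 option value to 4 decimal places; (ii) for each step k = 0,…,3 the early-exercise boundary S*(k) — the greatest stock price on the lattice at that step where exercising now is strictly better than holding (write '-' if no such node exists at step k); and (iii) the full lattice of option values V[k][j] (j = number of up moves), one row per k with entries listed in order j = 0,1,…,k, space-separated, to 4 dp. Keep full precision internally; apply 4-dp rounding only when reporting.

price = 4.6468
boundary = - - 84.7689 74.2932
tree:
4.6468
9.2051 1.3442
17.5811 3.1670 0.0000
28.0568 7.4619 0.0000 0.0000
37.2379 17.5811 0.0000 0.0000 0.0000

params: Δt=0.27400 u=1.14100 d=0.87642 q=0.56462 e^(-rΔt)=0.97484
t_4 payoffs: 37.2379 17.5811 0.0000 0.0000 0.0000
t_3: node(3,0) S=74.2932 payoff=28.0568 vs cont=25.4817 → 28.0568 [stop]  node(3,1) S=96.7218 payoff=5.6282 vs cont=7.4619 → 7.4619 [wait]  node(3,2) S=125.9213 payoff=0.0000 vs cont=0.0000 → 0.0000 [wait]  node(3,3) S=163.9360 payoff=0.0000 vs cont=0.0000 → 0.0000 [wait]  ⇒ S*(3)=74.2932
t_2: node(2,0) S=84.7689 payoff=17.5811 vs cont=16.0152 → 17.5811 [stop]  node(2,1) S=110.3600 payoff=0.0000 vs cont=3.1670 → 3.1670 [wait]  node(2,2) S=143.6768 payoff=0.0000 vs cont=0.0000 → 0.0000 [wait]  ⇒ S*(2)=84.7689
t_1: node(1,0) S=96.7218 payoff=5.6282 vs cont=9.2051 → 9.2051 [wait]  node(1,1) S=125.9213 payoff=0.0000 vs cont=1.3442 → 1.3442 [wait]  ⇒ S*(1)=-
t_0: node(0,0) S=110.3600 payoff=0.0000 vs cont=4.6468 → 4.6468 [wait]  ⇒ S*(0)=-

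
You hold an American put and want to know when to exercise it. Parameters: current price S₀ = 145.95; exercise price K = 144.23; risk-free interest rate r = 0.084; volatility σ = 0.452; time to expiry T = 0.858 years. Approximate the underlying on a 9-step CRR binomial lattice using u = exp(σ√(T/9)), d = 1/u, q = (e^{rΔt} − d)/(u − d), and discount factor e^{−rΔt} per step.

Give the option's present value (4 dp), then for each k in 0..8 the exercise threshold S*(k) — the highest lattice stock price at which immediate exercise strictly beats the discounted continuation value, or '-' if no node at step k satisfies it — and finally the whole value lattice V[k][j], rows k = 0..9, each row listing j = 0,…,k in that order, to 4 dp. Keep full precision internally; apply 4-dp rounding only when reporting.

Δt=0.09533  u=1.14977  d=0.86974  q=0.49388  discount=0.99202
step 9 (expiry): payoffs max(K−S,0) = 102.6664 89.2844 71.5937 48.2073 17.2913 0.0000 0.0000 0.0000 0.0000 0.0000
step 8: (k=8,j=0): S=47.7885, (K−S)⁺=96.4415, hold=95.2911 ⇒ V=96.4415 exercise | (k=8,j=1): S=63.1747, (K−S)⁺=81.0553, hold=79.9049 ⇒ V=81.0553 exercise | (k=8,j=2): S=83.5148, (K−S)⁺=60.7152, hold=59.5648 ⇒ V=60.7152 exercise | (k=8,j=3): S=110.4038, (K−S)⁺=33.8262, hold=32.6759 ⇒ V=33.8262 exercise | (k=8,j=4): S=145.9500, (K−S)⁺=0.0000, hold=8.6817 ⇒ V=8.6817 continue | (k=8,j=5): S=192.9409, (K−S)⁺=0.0000, hold=0.0000 ⇒ V=0.0000 continue | (k=8,j=6): S=255.0613, (K−S)⁺=0.0000, hold=0.0000 ⇒ V=0.0000 continue | (k=8,j=7): S=337.1823, (K−S)⁺=0.0000, hold=0.0000 ⇒ V=0.0000 continue | (k=8,j=8): S=445.7435, (K−S)⁺=0.0000, hold=0.0000 ⇒ V=0.0000 continue  boundary S*=110.4038
step 7: (k=7,j=0): S=54.9456, (K−S)⁺=89.2844, hold=88.1340 ⇒ V=89.2844 exercise | (k=7,j=1): S=72.6363, (K−S)⁺=71.5937, hold=70.4434 ⇒ V=71.5937 exercise | (k=7,j=2): S=96.0227, (K−S)⁺=48.2073, hold=47.0570 ⇒ V=48.2073 exercise | (k=7,j=3): S=126.9387, (K−S)⁺=17.2913, hold=21.2371 ⇒ V=21.2371 continue | (k=7,j=4): S=167.8086, (K−S)⁺=0.0000, hold=4.3589 ⇒ V=4.3589 continue | (k=7,j=5): S=221.8372, (K−S)⁺=0.0000, hold=0.0000 ⇒ V=0.0000 continue | (k=7,j=6): S=293.2613, (K−S)⁺=0.0000, hold=0.0000 ⇒ V=0.0000 continue | (k=7,j=7): S=387.6814, (K−S)⁺=0.0000, hold=0.0000 ⇒ V=0.0000 continue  boundary S*=96.0227
step 6: (k=6,j=0): S=63.1747, (K−S)⁺=81.0553, hold=79.9049 ⇒ V=81.0553 exercise | (k=6,j=1): S=83.5148, (K−S)⁺=60.7152, hold=59.5648 ⇒ V=60.7152 exercise | (k=6,j=2): S=110.4038, (K−S)⁺=33.8262, hold=34.6091 ⇒ V=34.6091 continue | (k=6,j=3): S=145.9500, (K−S)⁺=0.0000, hold=12.7985 ⇒ V=12.7985 continue | (k=6,j=4): S=192.9409, (K−S)⁺=0.0000, hold=2.1886 ⇒ V=2.1886 continue | (k=6,j=5): S=255.0613, (K−S)⁺=0.0000, hold=0.0000 ⇒ V=0.0000 continue | (k=6,j=6): S=337.1823, (K−S)⁺=0.0000, hold=0.0000 ⇒ V=0.0000 continue  boundary S*=83.5148
step 5: (k=5,j=0): S=72.6363, (K−S)⁺=71.5937, hold=70.4434 ⇒ V=71.5937 exercise | (k=5,j=1): S=96.0227, (K−S)⁺=48.2073, hold=47.4405 ⇒ V=48.2073 exercise | (k=5,j=2): S=126.9387, (K−S)⁺=17.2913, hold=23.6472 ⇒ V=23.6472 continue | (k=5,j=3): S=167.8086, (K−S)⁺=0.0000, hold=7.4982 ⇒ V=7.4982 continue | (k=5,j=4): S=221.8372, (K−S)⁺=0.0000, hold=1.0988 ⇒ V=1.0988 continue | (k=5,j=5): S=293.2613, (K−S)⁺=0.0000, hold=0.0000 ⇒ V=0.0000 continue  boundary S*=96.0227
step 4: (k=4,j=0): S=83.5148, (K−S)⁺=60.7152, hold=59.5648 ⇒ V=60.7152 exercise | (k=4,j=1): S=110.4038, (K−S)⁺=33.8262, hold=35.7898 ⇒ V=35.7898 continue | (k=4,j=2): S=145.9500, (K−S)⁺=0.0000, hold=15.5465 ⇒ V=15.5465 continue | (k=4,j=3): S=192.9409, (K−S)⁺=0.0000, hold=4.3031 ⇒ V=4.3031 continue | (k=4,j=4): S=255.0613, (K−S)⁺=0.0000, hold=0.5517 ⇒ V=0.5517 continue  boundary S*=83.5148
step 3: (k=3,j=0): S=96.0227, (K−S)⁺=48.2073, hold=48.0190 ⇒ V=48.2073 exercise | (k=3,j=1): S=126.9387, (K−S)⁺=17.2913, hold=25.5864 ⇒ V=25.5864 continue | (k=3,j=2): S=167.8086, (K−S)⁺=0.0000, hold=9.9139 ⇒ V=9.9139 continue | (k=3,j=3): S=221.8372, (K−S)⁺=0.0000, hold=2.4308 ⇒ V=2.4308 continue  boundary S*=96.0227
step 2: (k=2,j=0): S=110.4038, (K−S)⁺=33.8262, hold=36.7399 ⇒ V=36.7399 continue | (k=2,j=1): S=145.9500, (K−S)⁺=0.0000, hold=17.7037 ⇒ V=17.7037 continue | (k=2,j=2): S=192.9409, (K−S)⁺=0.0000, hold=6.1686 ⇒ V=6.1686 continue  boundary S*=-
step 1: (k=1,j=0): S=126.9387, (K−S)⁺=17.2913, hold=27.1203 ⇒ V=27.1203 continue | (k=1,j=1): S=167.8086, (K−S)⁺=0.0000, hold=11.9110 ⇒ V=11.9110 continue  boundary S*=-
step 0: (k=0,j=0): S=145.9500, (K−S)⁺=0.0000, hold=19.4524 ⇒ V=19.4524 continue  boundary S*=-

price = 19.4524
boundary = - - - 96.0227 83.5148 96.0227 83.5148 96.0227 110.4038
tree:
19.4524
27.1203 11.9110
36.7399 17.7037 6.1686
48.2073 25.5864 9.9139 2.4308
60.7152 35.7898 15.5465 4.3031 0.5517
71.5937 48.2073 23.6472 7.4982 1.0988 0.0000
81.0553 60.7152 34.6091 12.7985 2.1886 0.0000 0.0000
89.2844 71.5937 48.2073 21.2371 4.3589 0.0000 0.0000 0.0000
96.4415 81.0553 60.7152 33.8262 8.6817 0.0000 0.0000 0.0000 0.0000
102.6664 89.2844 71.5937 48.2073 17.2913 0.0000 0.0000 0.0000 0.0000 0.0000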